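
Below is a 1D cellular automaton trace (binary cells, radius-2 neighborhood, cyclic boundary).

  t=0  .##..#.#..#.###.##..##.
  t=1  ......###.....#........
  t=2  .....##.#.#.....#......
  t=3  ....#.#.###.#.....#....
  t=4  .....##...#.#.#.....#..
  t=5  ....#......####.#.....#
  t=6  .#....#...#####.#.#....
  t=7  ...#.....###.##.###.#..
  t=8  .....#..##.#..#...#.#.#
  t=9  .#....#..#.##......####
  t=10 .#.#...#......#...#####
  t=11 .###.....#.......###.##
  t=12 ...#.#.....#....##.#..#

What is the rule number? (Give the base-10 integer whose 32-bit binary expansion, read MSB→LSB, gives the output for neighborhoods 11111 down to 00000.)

  #####|.  b31=0 t=6,i=12
  ####.|#  b30=1 t=5,i=13
  ###.#|#  b29=1 t=0,i=14
  ###..|#  b28=1 t=1,i=8
  ##.##|.  b27=0 t=0,i=15
  ##.#.|.  b26=0 t=2,i=7
  ##..#|.  b25=0 t=0,i=3
  ##...|.  b24=0 t=1,i=9
  #.###|.  b23=0 t=0,i=12
  #.##.|.  b22=0 t=0,i=16
  #.#.#|#  b21=1 t=2,i=8
  #.#..|#  b20=1 t=0,i=7
  #..##|.  b19=0 t=0,i=0
  #..#.|.  b18=0 t=0,i=4
  #...#|.  b17=0 t=4,i=8
  #....|#  b16=1 t=1,i=10
  .####|#  b15=1 t=5,i=12
  .###.|.  b14=0 t=0,i=13
  .##.#|#  b13=1 t=2,i=6
  .##..|.  b12=0 t=0,i=2
  .#.##|.  b11=0 t=0,i=11
  .#.#.|#  b10=1 t=0,i=6
  .#..#|#  b9=1 t=0,i=8
  .#...|.  b8=0 t=1,i=15
  ..###|#  b7=1 t=1,i=6
  ..##.|.  b6=0 t=0,i=1
  ..#.#|.  b5=0 t=0,i=5
  ..#..|.  b4=0 t=1,i=14
  ...##|#  b3=1 t=1,i=5
  ...#.|.  b2=0 t=1,i=13
  ....#|.  b1=0 t=1,i=4
  .....|.  b0=0 t=1,i=0
  bits 01110000001100011010011010001000 = 1882302088

1882302088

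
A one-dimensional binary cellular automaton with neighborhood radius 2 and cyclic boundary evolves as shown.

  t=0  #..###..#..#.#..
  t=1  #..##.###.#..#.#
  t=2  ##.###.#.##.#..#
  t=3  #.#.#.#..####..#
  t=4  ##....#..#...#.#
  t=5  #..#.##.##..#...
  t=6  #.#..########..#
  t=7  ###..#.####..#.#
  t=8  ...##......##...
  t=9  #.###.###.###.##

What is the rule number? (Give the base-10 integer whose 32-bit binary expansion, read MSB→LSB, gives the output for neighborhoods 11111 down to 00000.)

  [31] ##### => #  t=6,i=7
  [30] ####. => .  t=3,i=11
  [29] ###.# => .  t=1,i=8
  [28] ###.. => .  t=0,i=5
  [27] ##.## => #  t=1,i=5
  [26] ##.#. => #  t=1,i=9
  [25] ##..# => #  t=0,i=6
  [24] ##... => .  t=4,i=2
  [23] #.### => .  t=1,i=6
  [22] #.##. => #  t=1,i=15
  [21] #.#.# => .  t=2,i=7
  [20] #.#.. => #  t=0,i=13
  [19] #..## => .  t=0,i=2
  [18] #..#. => #  t=0,i=7
  [17] #...# => .  t=4,i=11
  [16] #.... => #  t=4,i=3
  [15] .#### => .  t=3,i=10
  [14] .###. => #  t=0,i=4
  [13] .##.# => #  t=1,i=4
  [12] .##.. => #  t=1,i=0
  [11] .#.## => .  t=1,i=14
  [10] .#.#. => .  t=0,i=12
  [9] .#..# => .  t=0,i=1
  [8] .#... => .  t=4,i=10
  [7] ..### => #  t=0,i=3
  [6] ..##. => #  t=1,i=3
  [5] ..#.# => .  t=0,i=11
  [4] ..#.. => #  t=0,i=0
  [3] ...## => #  t=8,i=2
  [2] ...#. => #  t=4,i=5
  [1] ....# => .  t=4,i=4
  [0] ..... => #  t=8,i=0
  bits 10001110010101010111000011011101 = 2387964125

2387964125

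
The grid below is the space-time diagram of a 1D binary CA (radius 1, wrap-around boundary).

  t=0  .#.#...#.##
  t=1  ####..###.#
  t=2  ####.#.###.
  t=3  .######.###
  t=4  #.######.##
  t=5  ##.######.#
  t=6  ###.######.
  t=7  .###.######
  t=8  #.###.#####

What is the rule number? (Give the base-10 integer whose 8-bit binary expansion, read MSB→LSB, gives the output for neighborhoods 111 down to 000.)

  ###|#  b7=1 t=1,i=0
  ##.|#  b6=1 t=0,i=10
  #.#|#  b5=1 t=0,i=0
  #..|.  b4=0 t=0,i=4
  .##|.  b3=0 t=0,i=9
  .#.|#  b2=1 t=0,i=1
  ..#|#  b1=1 t=0,i=6
  ...|.  b0=0 t=0,i=5
  bits 11100110 = 230

230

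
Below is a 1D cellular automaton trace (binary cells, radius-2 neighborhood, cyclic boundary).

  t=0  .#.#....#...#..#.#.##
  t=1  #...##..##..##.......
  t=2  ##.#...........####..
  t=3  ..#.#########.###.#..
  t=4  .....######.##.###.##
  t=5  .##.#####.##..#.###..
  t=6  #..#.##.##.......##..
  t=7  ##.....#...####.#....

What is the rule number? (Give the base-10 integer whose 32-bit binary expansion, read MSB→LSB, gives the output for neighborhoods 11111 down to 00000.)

  [31] ##### => #  t=3,i=6
  [30] ####. => .  t=2,i=17
  [29] ###.# => #  t=3,i=12
  [28] ###.. => #  t=2,i=18
  [27] ##.## => #  t=3,i=13
  [26] ##.#. => #  t=0,i=0
  [25] ##..# => .  t=1,i=6
  [24] ##... => .  t=1,i=14
  [23] #.### => .  t=3,i=4
  [22] #.##. => .  t=0,i=19
  [21] #.#.# => .  t=0,i=1
  [20] #.#.. => .  t=0,i=3
  [19] #..## => .  t=1,i=7
  [18] #..#. => .  t=0,i=14
  [17] #...# => .  t=0,i=10
  [16] #.... => #  t=0,i=5
  [15] .#### => #  t=2,i=16
  [14] .###. => #  t=3,i=15
  [13] .##.# => .  t=0,i=20
  [12] .##.. => .  t=1,i=5
  [11] .#.## => .  t=0,i=18
  [10] .#.#. => .  t=0,i=2
  [9] .#..# => #  t=0,i=13
  [8] .#... => #  t=0,i=4
  [7] ..### => #  t=2,i=15
  [6] ..##. => .  t=1,i=4
  [5] ..#.# => .  t=0,i=15
  [4] ..#.. => #  t=0,i=8
  [3] ...## => #  t=1,i=3
  [2] ...#. => .  t=0,i=7
  [1] ....# => .  t=0,i=6
  [0] ..... => #  t=1,i=16
  bits 10111100000000011100001110011001 = 3154232217

3154232217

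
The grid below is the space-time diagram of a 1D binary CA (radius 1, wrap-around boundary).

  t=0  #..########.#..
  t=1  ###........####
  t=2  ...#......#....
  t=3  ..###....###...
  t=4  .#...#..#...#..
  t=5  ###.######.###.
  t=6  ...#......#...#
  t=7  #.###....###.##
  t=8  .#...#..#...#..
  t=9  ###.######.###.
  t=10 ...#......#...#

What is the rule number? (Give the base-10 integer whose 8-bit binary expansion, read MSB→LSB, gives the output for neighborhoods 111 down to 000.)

  ### -> .   bit 7 = 0  t=0,i=4
  ##. -> .   bit 6 = 0  t=0,i=10
  #.# -> #   bit 5 = 1  t=0,i=11
  #.. -> #   bit 4 = 1  t=0,i=1
  .## -> .   bit 3 = 0  t=0,i=3
  .#. -> #   bit 2 = 1  t=0,i=0
  ..# -> #   bit 1 = 1  t=0,i=2
  ... -> .   bit 0 = 0  t=1,i=4
  bits 00110110 = 54

54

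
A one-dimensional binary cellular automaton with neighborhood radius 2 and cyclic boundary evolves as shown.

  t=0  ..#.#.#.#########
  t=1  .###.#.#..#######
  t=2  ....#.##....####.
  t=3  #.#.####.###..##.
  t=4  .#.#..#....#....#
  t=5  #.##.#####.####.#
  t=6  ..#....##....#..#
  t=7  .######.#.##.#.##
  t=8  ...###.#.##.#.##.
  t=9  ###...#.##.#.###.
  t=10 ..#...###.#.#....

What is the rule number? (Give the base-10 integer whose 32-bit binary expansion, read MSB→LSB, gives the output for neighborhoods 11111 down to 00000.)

3562347834

  #####|#  b31=1 t=0,i=10
  ####.|#  b30=1 t=0,i=15
  ###.#|.  b29=0 t=1,i=3
  ###..|#  b28=1 t=0,i=16
  ##.##|.  b27=0 t=1,i=0
  ##.#.|#  b26=1 t=1,i=4
  ##..#|.  b25=0 t=0,i=0
  ##...|.  b24=0 t=2,i=8
  #.###|.  b23=0 t=0,i=8
  #.##.|#  b22=1 t=2,i=6
  #.#.#|.  b21=0 t=0,i=4
  #.#..|#  b20=1 t=1,i=7
  #..##|.  b19=0 t=1,i=9
  #..#.|#  b18=1 t=0,i=1
  #...#|.  b17=0 t=9,i=4
  #....|#  b16=1 t=2,i=0
  .####|.  b15=0 t=0,i=9
  .###.|.  b14=0 t=1,i=2
  .##.#|.  b13=0 t=3,i=15
  .##..|#  b12=1 t=2,i=7
  .#.##|#  b11=1 t=0,i=7
  .#.#.|#  b10=1 t=0,i=3
  .#..#|.  b9=0 t=1,i=8
  .#...|#  b8=1 t=4,i=7
  ..###|.  b7=0 t=1,i=10
  ..##.|.  b6=0 t=3,i=14
  ..#.#|#  b5=1 t=0,i=2
  ..#..|#  b4=1 t=4,i=6
  ...##|#  b3=1 t=2,i=11
  ...#.|.  b2=0 t=2,i=3
  ....#|#  b1=1 t=2,i=2
  .....|.  b0=0 t=2,i=1
  bits 11010100010101010001110100111010 = 3562347834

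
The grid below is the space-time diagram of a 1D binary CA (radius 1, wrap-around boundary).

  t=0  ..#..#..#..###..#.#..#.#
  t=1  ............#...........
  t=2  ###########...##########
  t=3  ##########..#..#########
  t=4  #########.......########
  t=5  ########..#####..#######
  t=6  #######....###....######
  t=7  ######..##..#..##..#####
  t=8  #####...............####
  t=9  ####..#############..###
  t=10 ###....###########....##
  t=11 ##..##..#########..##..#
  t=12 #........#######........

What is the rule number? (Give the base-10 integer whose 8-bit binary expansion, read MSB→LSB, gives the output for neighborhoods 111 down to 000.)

129

  nb ###: next=#  (t=0,i=12, bit7=1)
  nb ##.: next=.  (t=0,i=13, bit6=0)
  nb #.#: next=.  (t=0,i=17, bit5=0)
  nb #..: next=.  (t=0,i=0, bit4=0)
  nb .##: next=.  (t=0,i=11, bit3=0)
  nb .#.: next=.  (t=0,i=2, bit2=0)
  nb ..#: next=.  (t=0,i=1, bit1=0)
  nb ...: next=#  (t=1,i=0, bit0=1)
  bits 10000001 = 129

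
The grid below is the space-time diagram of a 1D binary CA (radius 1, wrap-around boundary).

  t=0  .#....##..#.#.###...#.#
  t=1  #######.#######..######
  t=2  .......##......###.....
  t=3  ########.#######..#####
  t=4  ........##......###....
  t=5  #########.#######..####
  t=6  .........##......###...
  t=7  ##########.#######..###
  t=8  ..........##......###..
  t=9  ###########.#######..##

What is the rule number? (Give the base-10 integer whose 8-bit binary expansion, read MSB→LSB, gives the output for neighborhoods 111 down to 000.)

63

  nb ###: next=.  (t=0,i=15, bit7=0)
  nb ##.: next=.  (t=0,i=7, bit6=0)
  nb #.#: next=#  (t=0,i=0, bit5=1)
  nb #..: next=#  (t=0,i=2, bit4=1)
  nb .##: next=#  (t=0,i=6, bit3=1)
  nb .#.: next=#  (t=0,i=1, bit2=1)
  nb ..#: next=#  (t=0,i=5, bit1=1)
  nb ...: next=#  (t=0,i=3, bit0=1)
  bits 00111111 = 63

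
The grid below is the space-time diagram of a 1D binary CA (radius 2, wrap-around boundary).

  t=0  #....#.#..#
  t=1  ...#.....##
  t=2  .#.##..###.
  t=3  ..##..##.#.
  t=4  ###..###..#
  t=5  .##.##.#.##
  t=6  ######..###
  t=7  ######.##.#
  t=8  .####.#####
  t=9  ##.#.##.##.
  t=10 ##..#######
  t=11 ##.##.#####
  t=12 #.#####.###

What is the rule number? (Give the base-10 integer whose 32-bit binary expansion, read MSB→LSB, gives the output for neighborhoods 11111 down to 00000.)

3637127642

  [31] ##### => #  t=6,i=0
  [30] ####. => #  t=4,i=1
  [29] ###.# => .  t=7,i=5
  [28] ###.. => #  t=2,i=9
  [27] ##.## => #  t=5,i=0
  [26] ##.#. => .  t=3,i=8
  [25] ##..# => .  t=2,i=5
  [24] ##... => .  t=0,i=1
  [23] #.### => #  t=7,i=10
  [22] #.##. => #  t=2,i=3
  [21] #.#.# => .  t=5,i=7
  [20] #.#.. => .  t=0,i=7
  [19] #..## => #  t=0,i=9
  [18] #..#. => .  t=2,i=0
  [17] #...# => #  t=1,i=1
  [16] #.... => .  t=0,i=2
  [15] .#### => .  t=4,i=0
  [14] .###. => .  t=2,i=8
  [13] .##.# => #  t=3,i=7
  [12] .##.. => .  t=0,i=0
  [11] .#.## => #  t=2,i=2
  [10] .#.#. => .  t=0,i=6
  [9] .#..# => .  t=0,i=8
  [8] .#... => #  t=1,i=4
  [7] ..### => #  t=2,i=7
  [6] ..##. => #  t=0,i=10
  [5] ..#.# => .  t=0,i=5
  [4] ..#.. => #  t=1,i=3
  [3] ...## => #  t=1,i=8
  [2] ...#. => .  t=0,i=4
  [1] ....# => #  t=0,i=3
  [0] ..... => .  t=1,i=6
  bits 11011000110010100010100111011010 = 3637127642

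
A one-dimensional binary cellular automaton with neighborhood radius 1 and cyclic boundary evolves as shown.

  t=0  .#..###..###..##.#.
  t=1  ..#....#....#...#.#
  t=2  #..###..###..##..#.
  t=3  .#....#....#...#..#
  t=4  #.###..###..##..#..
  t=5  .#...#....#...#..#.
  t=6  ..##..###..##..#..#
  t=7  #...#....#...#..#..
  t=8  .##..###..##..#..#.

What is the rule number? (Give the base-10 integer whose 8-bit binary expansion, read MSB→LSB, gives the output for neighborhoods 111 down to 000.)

49

  ###|.  b7=0 t=0,i=5
  ##.|.  b6=0 t=0,i=6
  #.#|#  b5=1 t=0,i=16
  #..|#  b4=1 t=0,i=2
  .##|.  b3=0 t=0,i=4
  .#.|.  b2=0 t=0,i=1
  ..#|.  b1=0 t=0,i=0
  ...|#  b0=1 t=1,i=4
  bits 00110001 = 49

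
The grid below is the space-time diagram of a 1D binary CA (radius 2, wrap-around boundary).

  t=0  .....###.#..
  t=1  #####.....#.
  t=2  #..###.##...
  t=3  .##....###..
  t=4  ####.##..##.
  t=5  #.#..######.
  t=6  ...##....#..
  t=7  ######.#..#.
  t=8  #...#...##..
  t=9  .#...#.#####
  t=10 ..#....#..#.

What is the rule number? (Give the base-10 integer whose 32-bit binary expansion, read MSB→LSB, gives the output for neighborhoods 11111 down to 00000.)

1405891403

  #####|.  b31=0 t=1,i=2
  ####.|#  b30=1 t=1,i=3
  ###.#|.  b29=0 t=0,i=7
  ###..|#  b28=1 t=1,i=4
  ##.##|.  b27=0 t=2,i=6
  ##.#.|.  b26=0 t=0,i=8
  ##..#|#  b25=1 t=4,i=7
  ##...|#  b24=1 t=1,i=5
  #.###|#  b23=1 t=1,i=0
  #.##.|#  b22=1 t=2,i=7
  #.#.#|.  b21=0 t=5,i=0
  #.#..|.  b20=0 t=0,i=9
  #..##|#  b19=1 t=2,i=2
  #..#.|#  b18=1 t=7,i=9
  #...#|.  b17=0 t=2,i=10
  #....|.  b16=0 t=0,i=11
  .####|.  b15=0 t=1,i=1
  .###.|.  b14=0 t=0,i=6
  .##.#|#  b13=1 t=4,i=10
  .##..|#  b12=1 t=2,i=8
  .#.##|.  b11=0 t=1,i=11
  .#.#.|.  b10=0 t=5,i=1
  .#..#|#  b9=1 t=2,i=1
  .#...|#  b8=1 t=0,i=10
  ..###|.  b7=0 t=0,i=5
  ..##.|#  b6=1 t=3,i=1
  ..#.#|.  b5=0 t=1,i=10
  ..#..|.  b4=0 t=2,i=0
  ...##|#  b3=1 t=0,i=4
  ...#.|.  b2=0 t=1,i=9
  ....#|#  b1=1 t=0,i=3
  .....|#  b0=1 t=0,i=0
  bits 01010011110011000011001101001011 = 1405891403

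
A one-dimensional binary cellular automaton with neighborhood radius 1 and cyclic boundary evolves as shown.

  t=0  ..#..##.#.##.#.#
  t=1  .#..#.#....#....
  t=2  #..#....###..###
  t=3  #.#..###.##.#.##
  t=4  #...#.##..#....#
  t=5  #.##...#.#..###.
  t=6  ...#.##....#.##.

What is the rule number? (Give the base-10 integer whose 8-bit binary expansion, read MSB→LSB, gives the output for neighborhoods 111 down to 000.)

  nb ###: next=#  (t=2,i=9, bit7=1)
  nb ##.: next=#  (t=0,i=6, bit6=1)
  nb #.#: next=.  (t=0,i=7, bit5=0)
  nb #..: next=.  (t=0,i=0, bit4=0)
  nb .##: next=.  (t=0,i=5, bit3=0)
  nb .#.: next=.  (t=0,i=2, bit2=0)
  nb ..#: next=#  (t=0,i=1, bit1=1)
  nb ...: next=#  (t=1,i=8, bit0=1)
  bits 11000011 = 195

195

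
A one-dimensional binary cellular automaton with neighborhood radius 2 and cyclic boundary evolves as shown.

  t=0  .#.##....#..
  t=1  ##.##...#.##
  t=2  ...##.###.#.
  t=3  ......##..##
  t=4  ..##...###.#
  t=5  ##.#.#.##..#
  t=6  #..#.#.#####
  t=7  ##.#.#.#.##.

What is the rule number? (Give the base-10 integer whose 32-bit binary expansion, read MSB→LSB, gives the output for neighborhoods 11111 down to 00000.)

  #####|#  b31=1 t=6,i=9
  ####.|.  b30=0 t=1,i=0
  ###.#|.  b29=0 t=1,i=1
  ###..|#  b28=1 t=6,i=0
  ##.##|.  b27=0 t=1,i=2
  ##.#.|.  b26=0 t=2,i=9
  ##..#|#  b25=1 t=3,i=8
  ##...|.  b24=0 t=0,i=5
  #.###|#  b23=1 t=1,i=10
  #.##.|#  b22=1 t=0,i=3
  #.#.#|#  b21=1 t=5,i=3
  #.#..|#  b20=1 t=2,i=10
  #..##|#  b19=1 t=3,i=9
  #..#.|.  b18=0 t=6,i=2
  #...#|#  b17=1 t=0,i=11
  #....|.  b16=0 t=0,i=6
  .####|.  b15=0 t=1,i=11
  .###.|#  b14=1 t=2,i=7
  .##.#|.  b13=0 t=2,i=4
  .##..|#  b12=1 t=0,i=4
  .#.##|.  b11=0 t=0,i=2
  .#.#.|.  b10=0 t=5,i=4
  .#..#|#  b9=1 t=4,i=0
  .#...|#  b8=1 t=0,i=10
  ..###|#  b7=1 t=4,i=7
  ..##.|.  b6=0 t=2,i=3
  ..#.#|#  b5=1 t=0,i=1
  ..#..|.  b4=0 t=0,i=9
  ...##|.  b3=0 t=2,i=2
  ...#.|#  b2=1 t=0,i=0
  ....#|.  b1=0 t=0,i=7
  .....|#  b0=1 t=3,i=2
  bits 10010010111110100101001110100101 = 2465878949

2465878949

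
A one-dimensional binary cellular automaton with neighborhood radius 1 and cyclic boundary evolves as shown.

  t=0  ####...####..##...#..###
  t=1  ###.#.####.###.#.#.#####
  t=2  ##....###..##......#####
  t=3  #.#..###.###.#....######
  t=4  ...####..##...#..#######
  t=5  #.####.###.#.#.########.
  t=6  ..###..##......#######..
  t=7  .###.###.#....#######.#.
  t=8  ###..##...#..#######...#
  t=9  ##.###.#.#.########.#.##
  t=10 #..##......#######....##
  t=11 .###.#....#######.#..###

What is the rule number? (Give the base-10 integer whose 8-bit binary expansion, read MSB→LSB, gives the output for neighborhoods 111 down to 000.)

  ###|#  b7=1 t=0,i=0
  ##.|.  b6=0 t=0,i=3
  #.#|.  b5=0 t=1,i=3
  #..|#  b4=1 t=0,i=4
  .##|#  b3=1 t=0,i=7
  .#.|.  b2=0 t=0,i=18
  ..#|#  b1=1 t=0,i=6
  ...|.  b0=0 t=0,i=5
  bits 10011010 = 154

154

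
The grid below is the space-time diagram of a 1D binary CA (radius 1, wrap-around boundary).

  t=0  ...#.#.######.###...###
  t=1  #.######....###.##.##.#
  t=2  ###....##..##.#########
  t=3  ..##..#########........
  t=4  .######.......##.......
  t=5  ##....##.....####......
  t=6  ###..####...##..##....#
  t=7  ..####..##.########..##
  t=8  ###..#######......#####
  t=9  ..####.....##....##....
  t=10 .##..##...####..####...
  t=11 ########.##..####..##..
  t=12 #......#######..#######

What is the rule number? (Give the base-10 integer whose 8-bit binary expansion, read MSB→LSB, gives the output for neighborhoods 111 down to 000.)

126

  ### -> .   bit 7 = 0  t=0,i=8
  ##. -> #   bit 6 = 1  t=0,i=12
  #.# -> #   bit 5 = 1  t=0,i=4
  #.. -> #   bit 4 = 1  t=0,i=0
  .## -> #   bit 3 = 1  t=0,i=7
  .#. -> #   bit 2 = 1  t=0,i=3
  ..# -> #   bit 1 = 1  t=0,i=2
  ... -> .   bit 0 = 0  t=0,i=1
  bits 01111110 = 126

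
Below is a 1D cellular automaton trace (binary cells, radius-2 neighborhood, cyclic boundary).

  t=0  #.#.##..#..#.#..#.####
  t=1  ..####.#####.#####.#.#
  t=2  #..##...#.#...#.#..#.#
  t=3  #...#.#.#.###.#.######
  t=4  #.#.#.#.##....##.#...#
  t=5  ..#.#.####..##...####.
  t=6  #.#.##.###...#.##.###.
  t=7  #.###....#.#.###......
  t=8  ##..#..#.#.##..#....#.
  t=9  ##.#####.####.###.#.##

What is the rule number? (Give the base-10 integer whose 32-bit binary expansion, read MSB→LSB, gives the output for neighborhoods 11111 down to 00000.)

1349950266

  ##### -> .   bit 31 = 0  t=0,i=20
  ####. -> #   bit 30 = 1  t=0,i=21
  ###.# -> .   bit 29 = 0  t=0,i=0
  ###.. -> #   bit 28 = 1  t=3,i=0
  ##.## -> .   bit 27 = 0  t=1,i=6
  ##.#. -> .   bit 26 = 0  t=0,i=1
  ##..# -> .   bit 25 = 0  t=0,i=6
  ##... -> .   bit 24 = 0  t=2,i=5
  #.### -> .   bit 23 = 0  t=0,i=18
  #.##. -> #   bit 22 = 1  t=0,i=4
  #.#.# -> #   bit 21 = 1  t=0,i=2
  #.#.. -> #   bit 20 = 1  t=0,i=13
  #..## -> .   bit 19 = 0  t=1,i=1
  #..#. -> #   bit 18 = 1  t=0,i=7
  #...# -> #   bit 17 = 1  t=2,i=6
  #.... -> .   bit 16 = 0  t=4,i=11
  .#### -> #   bit 15 = 1  t=0,i=19
  .###. -> .   bit 14 = 0  t=3,i=11
  .##.# -> .   bit 13 = 0  t=4,i=0
  .##.. -> #   bit 12 = 1  t=0,i=5
  .#.## -> #   bit 11 = 1  t=0,i=3
  .#.#. -> .   bit 10 = 0  t=0,i=12
  .#..# -> #   bit 9 = 1  t=0,i=9
  .#... -> #   bit 8 = 1  t=2,i=11
  ..### -> .   bit 7 = 0  t=1,i=2
  ..##. -> .   bit 6 = 0  t=2,i=3
  ..#.# -> #   bit 5 = 1  t=0,i=11
  ..#.. -> #   bit 4 = 1  t=0,i=8
  ...## -> #   bit 3 = 1  t=4,i=13
  ...#. -> .   bit 2 = 0  t=2,i=7
  ....# -> #   bit 1 = 1  t=4,i=12
  ..... -> .   bit 0 = 0  t=7,i=18
  bits 01010000011101101001101100111010 = 1349950266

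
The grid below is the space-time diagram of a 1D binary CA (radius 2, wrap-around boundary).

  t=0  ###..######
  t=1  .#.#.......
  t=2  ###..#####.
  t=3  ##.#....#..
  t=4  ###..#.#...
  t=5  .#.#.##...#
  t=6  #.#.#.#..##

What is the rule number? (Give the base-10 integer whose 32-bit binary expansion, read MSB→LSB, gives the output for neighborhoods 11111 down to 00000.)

  [31] ##### => .  t=0,i=0
  [30] ####. => #  t=0,i=1
  [29] ###.# => .  t=2,i=9
  [28] ###.. => .  t=0,i=2
  [27] ##.## => .  t=2,i=10
  [26] ##.#. => #  t=3,i=2
  [25] ##..# => #  t=0,i=3
  [24] ##... => .  t=5,i=7
  [23] #.### => #  t=2,i=0
  [22] #.##. => .  t=5,i=5
  [21] #.#.# => .  t=5,i=1
  [20] #.#.. => .  t=1,i=3
  [19] #..## => .  t=0,i=4
  [18] #..#. => .  t=4,i=4
  [17] #...# => .  t=4,i=9
  [16] #.... => #  t=1,i=5
  [15] .#### => .  t=0,i=6
  [14] .###. => #  t=2,i=1
  [13] .##.# => #  t=3,i=1
  [12] .##.. => #  t=5,i=6
  [11] .#.## => #  t=5,i=4
  [10] .#.#. => #  t=1,i=2
  [9] .#..# => .  t=3,i=9
  [8] .#... => .  t=1,i=4
  [7] ..### => .  t=0,i=5
  [6] ..##. => #  t=3,i=0
  [5] ..#.# => #  t=1,i=1
  [4] ..#.. => .  t=3,i=8
  [3] ...## => #  t=4,i=10
  [2] ...#. => #  t=1,i=0
  [1] ....# => .  t=1,i=10
  [0] ..... => #  t=1,i=6
  bits 01000110100000010111110001101101 = 1182891117

1182891117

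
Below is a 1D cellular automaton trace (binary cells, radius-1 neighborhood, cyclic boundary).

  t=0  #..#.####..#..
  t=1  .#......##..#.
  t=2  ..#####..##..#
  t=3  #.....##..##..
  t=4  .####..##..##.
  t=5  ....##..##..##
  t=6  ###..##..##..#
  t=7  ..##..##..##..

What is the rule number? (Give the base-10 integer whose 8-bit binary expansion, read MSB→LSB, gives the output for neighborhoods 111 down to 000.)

81

  nb ###: next=.  (t=0,i=6, bit7=0)
  nb ##.: next=#  (t=0,i=8, bit6=1)
  nb #.#: next=.  (t=0,i=4, bit5=0)
  nb #..: next=#  (t=0,i=1, bit4=1)
  nb .##: next=.  (t=0,i=5, bit3=0)
  nb .#.: next=.  (t=0,i=0, bit2=0)
  nb ..#: next=.  (t=0,i=2, bit1=0)
  nb ...: next=#  (t=1,i=3, bit0=1)
  bits 01010001 = 81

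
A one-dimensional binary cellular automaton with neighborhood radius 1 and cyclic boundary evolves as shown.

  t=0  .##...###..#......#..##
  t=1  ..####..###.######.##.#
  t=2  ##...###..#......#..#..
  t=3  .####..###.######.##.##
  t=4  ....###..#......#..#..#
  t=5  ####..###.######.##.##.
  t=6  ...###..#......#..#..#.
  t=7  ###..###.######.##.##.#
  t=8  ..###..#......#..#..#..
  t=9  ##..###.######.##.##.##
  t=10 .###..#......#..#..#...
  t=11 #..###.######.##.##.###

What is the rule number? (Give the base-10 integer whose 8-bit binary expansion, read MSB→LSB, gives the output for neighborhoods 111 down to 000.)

  ###|.  b7=0 t=0,i=7
  ##.|#  b6=1 t=0,i=2
  #.#|.  b5=0 t=0,i=0
  #..|#  b4=1 t=0,i=3
  .##|.  b3=0 t=0,i=1
  .#.|.  b2=0 t=0,i=11
  ..#|#  b1=1 t=0,i=5
  ...|#  b0=1 t=0,i=4
  bits 01010011 = 83

83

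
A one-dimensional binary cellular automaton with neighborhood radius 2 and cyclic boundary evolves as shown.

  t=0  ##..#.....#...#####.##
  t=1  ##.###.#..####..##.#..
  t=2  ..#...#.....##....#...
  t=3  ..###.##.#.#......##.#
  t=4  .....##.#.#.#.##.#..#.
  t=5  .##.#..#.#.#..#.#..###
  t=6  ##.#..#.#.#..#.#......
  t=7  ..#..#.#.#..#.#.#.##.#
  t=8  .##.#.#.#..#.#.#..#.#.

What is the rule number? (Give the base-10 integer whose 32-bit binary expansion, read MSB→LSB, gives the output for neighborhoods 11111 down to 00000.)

  [31] ##### => #  t=0,i=16
  [30] ####. => #  t=0,i=0
  [29] ###.# => .  t=0,i=18
  [28] ###.. => #  t=0,i=1
  [27] ##.## => #  t=0,i=19
  [26] ##.#. => #  t=1,i=6
  [25] ##..# => .  t=0,i=2
  [24] ##... => .  t=2,i=14
  [23] #.### => .  t=0,i=20
  [22] #.##. => #  t=3,i=6
  [21] #.#.# => .  t=3,i=9
  [20] #.#.. => .  t=1,i=7
  [19] #..## => .  t=1,i=9
  [18] #..#. => #  t=0,i=3
  [17] #...# => #  t=0,i=12
  [16] #.... => .  t=0,i=6
  [15] .#### => .  t=0,i=15
  [14] .###. => .  t=1,i=4
  [13] .##.# => .  t=1,i=1
  [12] .##.. => .  t=2,i=13
  [11] .#.## => .  t=4,i=13
  [10] .#.#. => #  t=3,i=10
  [9] .#..# => .  t=1,i=8
  [8] .#... => #  t=0,i=5
  [7] ..### => .  t=0,i=14
  [6] ..##. => .  t=1,i=0
  [5] ..#.# => .  t=5,i=7
  [4] ..#.. => #  t=0,i=4
  [3] ...## => #  t=0,i=13
  [2] ...#. => .  t=0,i=9
  [1] ....# => .  t=0,i=8
  [0] ..... => #  t=0,i=7
  bits 11011100010001100000010100011001 = 3695576345

3695576345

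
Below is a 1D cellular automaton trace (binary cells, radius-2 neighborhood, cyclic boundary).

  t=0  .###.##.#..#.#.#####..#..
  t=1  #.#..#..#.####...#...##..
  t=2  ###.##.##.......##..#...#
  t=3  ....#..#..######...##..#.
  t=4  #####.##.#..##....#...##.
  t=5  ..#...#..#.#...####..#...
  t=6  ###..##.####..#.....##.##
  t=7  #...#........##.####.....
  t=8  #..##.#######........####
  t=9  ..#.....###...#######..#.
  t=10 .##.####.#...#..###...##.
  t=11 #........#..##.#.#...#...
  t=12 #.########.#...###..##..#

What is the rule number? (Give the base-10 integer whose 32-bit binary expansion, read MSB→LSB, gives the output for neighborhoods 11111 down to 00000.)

2155693119

  #####|#  b31=1 t=0,i=17
  ####.|.  b30=0 t=0,i=18
  ###.#|.  b29=0 t=0,i=3
  ###..|.  b28=0 t=0,i=19
  ##.##|.  b27=0 t=0,i=4
  ##.#.|.  b26=0 t=0,i=7
  ##..#|.  b25=0 t=0,i=20
  ##...|.  b24=0 t=1,i=14
  #.###|.  b23=0 t=0,i=15
  #.##.|#  b22=1 t=0,i=5
  #.#.#|#  b21=1 t=0,i=13
  #.#..|#  b20=1 t=0,i=8
  #..##|#  b19=1 t=3,i=9
  #..#.|#  b18=1 t=0,i=10
  #...#|.  b17=0 t=0,i=24
  #....|#  b16=1 t=2,i=10
  .####|.  b15=0 t=0,i=16
  .###.|#  b14=1 t=0,i=2
  .##.#|.  b13=0 t=0,i=6
  .##..|.  b12=0 t=1,i=22
  .#.##|.  b11=0 t=0,i=14
  .#.#.|#  b10=1 t=0,i=12
  .#..#|.  b9=0 t=0,i=9
  .#...|.  b8=0 t=0,i=23
  ..###|.  b7=0 t=0,i=1
  ..##.|.  b6=0 t=1,i=21
  ..#.#|#  b5=1 t=0,i=11
  ..#..|#  b4=1 t=0,i=22
  ...##|#  b3=1 t=0,i=0
  ...#.|#  b2=1 t=1,i=16
  ....#|#  b1=1 t=2,i=14
  .....|#  b0=1 t=2,i=11
  bits 10000000011111010100010000111111 = 2155693119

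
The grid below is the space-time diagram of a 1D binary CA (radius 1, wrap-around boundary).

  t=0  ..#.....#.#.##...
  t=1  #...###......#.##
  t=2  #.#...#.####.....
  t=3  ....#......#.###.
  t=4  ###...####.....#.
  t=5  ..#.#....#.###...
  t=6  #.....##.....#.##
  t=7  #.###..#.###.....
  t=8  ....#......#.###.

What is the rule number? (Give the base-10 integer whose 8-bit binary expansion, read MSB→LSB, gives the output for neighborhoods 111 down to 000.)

65

  nb ###: next=.  (t=1,i=5, bit7=0)
  nb ##.: next=#  (t=0,i=13, bit6=1)
  nb #.#: next=.  (t=0,i=9, bit5=0)
  nb #..: next=.  (t=0,i=3, bit4=0)
  nb .##: next=.  (t=0,i=12, bit3=0)
  nb .#.: next=.  (t=0,i=2, bit2=0)
  nb ..#: next=.  (t=0,i=1, bit1=0)
  nb ...: next=#  (t=0,i=0, bit0=1)
  bits 01000001 = 65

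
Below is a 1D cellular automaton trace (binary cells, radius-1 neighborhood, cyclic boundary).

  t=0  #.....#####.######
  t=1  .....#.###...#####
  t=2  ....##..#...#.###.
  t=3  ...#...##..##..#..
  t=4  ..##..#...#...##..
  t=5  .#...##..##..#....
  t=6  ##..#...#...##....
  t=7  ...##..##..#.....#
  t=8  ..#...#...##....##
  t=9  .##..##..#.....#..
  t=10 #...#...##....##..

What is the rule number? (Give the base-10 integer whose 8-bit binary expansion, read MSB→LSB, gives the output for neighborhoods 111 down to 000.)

  ###|#  b7=1 t=0,i=7
  ##.|.  b6=0 t=0,i=0
  #.#|.  b5=0 t=0,i=11
  #..|.  b4=0 t=0,i=1
  .##|.  b3=0 t=0,i=6
  .#.|#  b2=1 t=1,i=5
  ..#|#  b1=1 t=0,i=5
  ...|.  b0=0 t=0,i=2
  bits 10000110 = 134

134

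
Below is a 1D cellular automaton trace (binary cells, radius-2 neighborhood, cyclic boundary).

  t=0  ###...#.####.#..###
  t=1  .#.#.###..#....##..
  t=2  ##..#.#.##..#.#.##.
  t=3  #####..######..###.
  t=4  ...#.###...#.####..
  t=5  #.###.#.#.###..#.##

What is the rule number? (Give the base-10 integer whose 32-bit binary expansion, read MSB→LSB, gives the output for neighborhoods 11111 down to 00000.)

  nb #####: next=.  (t=0,i=0, bit31=0)
  nb ####.: next=#  (t=0,i=1, bit30=1)
  nb ###.#: next=.  (t=0,i=11, bit29=0)
  nb ###..: next=.  (t=0,i=2, bit28=0)
  nb ##.##: next=.  (t=2,i=18, bit27=0)
  nb ##.#.: next=.  (t=0,i=12, bit26=0)
  nb ##..#: next=#  (t=1,i=8, bit25=1)
  nb ##...: next=#  (t=0,i=3, bit24=1)
  nb #.###: next=.  (t=0,i=8, bit23=0)
  nb #.##.: next=#  (t=2,i=0, bit22=1)
  nb #.#.#: next=.  (t=1,i=3, bit21=0)
  nb #.#..: next=.  (t=0,i=13, bit20=0)
  nb #..##: next=#  (t=0,i=15, bit19=1)
  nb #..#.: next=#  (t=1,i=9, bit18=1)
  nb #...#: next=.  (t=0,i=4, bit17=0)
  nb #....: next=#  (t=1,i=12, bit16=1)
  nb .####: next=.  (t=0,i=9, bit15=0)
  nb .###.: next=#  (t=1,i=6, bit14=1)
  nb .##.#: next=#  (t=2,i=17, bit13=1)
  nb .##..: next=#  (t=1,i=16, bit12=1)
  nb .#.##: next=#  (t=0,i=7, bit11=1)
  nb .#.#.: next=.  (t=1,i=2, bit10=0)
  nb .#..#: next=.  (t=0,i=14, bit9=0)
  nb .#...: next=.  (t=1,i=11, bit8=0)
  nb ..###: next=#  (t=0,i=16, bit7=1)
  nb ..##.: next=.  (t=1,i=15, bit6=0)
  nb ..#.#: next=#  (t=0,i=6, bit5=1)
  nb ..#..: next=.  (t=1,i=10, bit4=0)
  nb ...##: next=#  (t=1,i=14, bit3=1)
  nb ...#.: next=#  (t=0,i=5, bit2=1)
  nb ....#: next=.  (t=1,i=13, bit1=0)
  nb .....: next=#  (t=4,i=0, bit0=1)
  bits 01000011010011010111100010101101 = 1129150637

1129150637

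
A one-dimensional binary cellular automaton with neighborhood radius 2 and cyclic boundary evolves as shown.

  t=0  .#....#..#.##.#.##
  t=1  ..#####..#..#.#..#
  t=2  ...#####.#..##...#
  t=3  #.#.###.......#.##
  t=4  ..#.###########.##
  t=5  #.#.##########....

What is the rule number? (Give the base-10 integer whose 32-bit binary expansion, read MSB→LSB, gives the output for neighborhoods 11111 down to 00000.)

  ##### -> #   bit 31 = 1  t=1,i=4
  ####. -> #   bit 30 = 1  t=1,i=5
  ###.# -> .   bit 29 = 0  t=2,i=7
  ###.. -> #   bit 28 = 1  t=1,i=6
  ##.## -> .   bit 27 = 0  t=4,i=15
  ##.#. -> .   bit 26 = 0  t=0,i=0
  ##..# -> #   bit 25 = 1  t=1,i=7
  ##... -> #   bit 24 = 1  t=2,i=14
  #.### -> #   bit 23 = 1  t=3,i=4
  #.##. -> .   bit 22 = 0  t=0,i=11
  #.#.# -> #   bit 21 = 1  t=0,i=14
  #.#.. -> .   bit 20 = 0  t=0,i=1
  #..## -> .   bit 19 = 0  t=1,i=1
  #..#. -> .   bit 18 = 0  t=0,i=8
  #...# -> .   bit 17 = 0  t=2,i=1
  #.... -> #   bit 16 = 1  t=0,i=3
  .#### -> #   bit 15 = 1  t=1,i=3
  .###. -> #   bit 14 = 1  t=3,i=5
  .##.# -> #   bit 13 = 1  t=0,i=12
  .##.. -> .   bit 12 = 0  t=2,i=13
  .#.## -> .   bit 11 = 0  t=0,i=10
  .#.#. -> #   bit 10 = 1  t=1,i=13
  .#..# -> .   bit 9 = 0  t=0,i=7
  .#... -> #   bit 8 = 1  t=0,i=2
  ..### -> .   bit 7 = 0  t=1,i=2
  ..##. -> .   bit 6 = 0  t=2,i=12
  ..#.# -> #   bit 5 = 1  t=0,i=9
  ..#.. -> #   bit 4 = 1  t=0,i=6
  ...## -> #   bit 3 = 1  t=2,i=2
  ...#. -> #   bit 2 = 1  t=0,i=5
  ....# -> #   bit 1 = 1  t=0,i=4
  ..... -> #   bit 0 = 1  t=3,i=9
  bits 11010011101000011110010100111111 = 3550602559

3550602559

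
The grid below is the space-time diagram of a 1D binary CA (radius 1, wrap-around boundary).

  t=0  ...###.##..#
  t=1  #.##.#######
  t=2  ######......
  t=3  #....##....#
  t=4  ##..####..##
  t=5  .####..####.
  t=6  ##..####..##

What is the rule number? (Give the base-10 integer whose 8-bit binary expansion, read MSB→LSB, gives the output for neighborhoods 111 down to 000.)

126

  nb ###: next=.  (t=0,i=4, bit7=0)
  nb ##.: next=#  (t=0,i=5, bit6=1)
  nb #.#: next=#  (t=0,i=6, bit5=1)
  nb #..: next=#  (t=0,i=0, bit4=1)
  nb .##: next=#  (t=0,i=3, bit3=1)
  nb .#.: next=#  (t=0,i=11, bit2=1)
  nb ..#: next=#  (t=0,i=2, bit1=1)
  nb ...: next=.  (t=0,i=1, bit0=0)
  bits 01111110 = 126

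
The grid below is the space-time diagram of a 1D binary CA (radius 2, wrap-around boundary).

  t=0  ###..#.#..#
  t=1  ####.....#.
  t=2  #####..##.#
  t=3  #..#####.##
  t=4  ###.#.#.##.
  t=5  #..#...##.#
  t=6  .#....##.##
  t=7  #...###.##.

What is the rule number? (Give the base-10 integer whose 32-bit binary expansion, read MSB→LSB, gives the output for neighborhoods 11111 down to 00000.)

  ##### -> .   bit 31 = 0  t=2,i=1
  ####. -> #   bit 30 = 1  t=0,i=1
  ###.# -> .   bit 29 = 0  t=3,i=7
  ###.. -> #   bit 28 = 1  t=0,i=2
  ##.## -> #   bit 27 = 1  t=2,i=9
  ##.#. -> #   bit 26 = 1  t=4,i=3
  ##..# -> #   bit 25 = 1  t=0,i=3
  ##... -> #   bit 24 = 1  t=1,i=4
  #.### -> #   bit 23 = 1  t=1,i=0
  #.##. -> #   bit 22 = 1  t=4,i=8
  #.#.# -> .   bit 21 = 0  t=4,i=4
  #.#.. -> .   bit 20 = 0  t=0,i=7
  #..## -> #   bit 19 = 1  t=0,i=9
  #..#. -> .   bit 18 = 0  t=0,i=4
  #...# -> .   bit 17 = 0  t=5,i=5
  #.... -> .   bit 16 = 0  t=1,i=5
  .#### -> #   bit 15 = 1  t=0,i=0
  .###. -> .   bit 14 = 0  t=3,i=10
  .##.# -> .   bit 13 = 0  t=2,i=8
  .##.. -> .   bit 12 = 0  t=5,i=0
  .#.## -> #   bit 11 = 1  t=1,i=10
  .#.#. -> .   bit 10 = 0  t=0,i=6
  .#..# -> .   bit 9 = 0  t=0,i=8
  .#... -> .   bit 8 = 0  t=5,i=4
  ..### -> .   bit 7 = 0  t=0,i=10
  ..##. -> #   bit 6 = 1  t=2,i=7
  ..#.# -> .   bit 5 = 0  t=0,i=5
  ..#.. -> .   bit 4 = 0  t=5,i=3
  ...## -> #   bit 3 = 1  t=5,i=6
  ...#. -> #   bit 2 = 1  t=1,i=8
  ....# -> #   bit 1 = 1  t=1,i=7
  ..... -> .   bit 0 = 0  t=1,i=6
  bits 01011111110010001000100001001110 = 1606977614

1606977614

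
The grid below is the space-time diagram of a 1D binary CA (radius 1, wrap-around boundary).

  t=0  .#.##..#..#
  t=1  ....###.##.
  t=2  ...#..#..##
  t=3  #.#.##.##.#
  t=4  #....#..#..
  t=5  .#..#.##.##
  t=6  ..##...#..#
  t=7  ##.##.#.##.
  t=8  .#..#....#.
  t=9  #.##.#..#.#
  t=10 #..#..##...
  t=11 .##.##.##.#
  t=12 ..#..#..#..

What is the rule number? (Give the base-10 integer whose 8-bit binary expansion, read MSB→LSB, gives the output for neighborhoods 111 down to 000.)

82

  [7] ### => .  t=1,i=5
  [6] ##. => #  t=0,i=4
  [5] #.# => .  t=0,i=0
  [4] #.. => #  t=0,i=5
  [3] .## => .  t=0,i=3
  [2] .#. => .  t=0,i=1
  [1] ..# => #  t=0,i=6
  [0] ... => .  t=1,i=0
  bits 01010010 = 82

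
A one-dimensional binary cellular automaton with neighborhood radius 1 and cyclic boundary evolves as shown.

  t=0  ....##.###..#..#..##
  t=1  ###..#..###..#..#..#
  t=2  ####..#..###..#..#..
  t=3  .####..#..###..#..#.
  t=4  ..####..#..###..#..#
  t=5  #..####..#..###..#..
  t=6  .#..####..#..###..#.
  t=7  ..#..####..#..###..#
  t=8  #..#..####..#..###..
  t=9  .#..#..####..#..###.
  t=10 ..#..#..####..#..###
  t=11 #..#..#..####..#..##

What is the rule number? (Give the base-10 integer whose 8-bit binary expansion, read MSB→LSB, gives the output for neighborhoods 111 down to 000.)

209

  nb ###: next=#  (t=0,i=8, bit7=1)
  nb ##.: next=#  (t=0,i=5, bit6=1)
  nb #.#: next=.  (t=0,i=6, bit5=0)
  nb #..: next=#  (t=0,i=0, bit4=1)
  nb .##: next=.  (t=0,i=4, bit3=0)
  nb .#.: next=.  (t=0,i=12, bit2=0)
  nb ..#: next=.  (t=0,i=3, bit1=0)
  nb ...: next=#  (t=0,i=1, bit0=1)
  bits 11010001 = 209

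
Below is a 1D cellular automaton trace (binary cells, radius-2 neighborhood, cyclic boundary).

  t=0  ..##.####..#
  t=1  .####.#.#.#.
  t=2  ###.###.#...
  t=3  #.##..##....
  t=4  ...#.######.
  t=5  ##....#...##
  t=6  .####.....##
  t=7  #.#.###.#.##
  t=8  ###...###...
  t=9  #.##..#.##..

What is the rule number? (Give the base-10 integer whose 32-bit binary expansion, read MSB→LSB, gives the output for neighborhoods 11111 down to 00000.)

  [31] ##### => .  t=4,i=7
  [30] ####. => .  t=0,i=7
  [29] ###.# => #  t=1,i=4
  [28] ###.. => #  t=0,i=8
  [27] ##.## => #  t=0,i=4
  [26] ##.#. => #  t=1,i=5
  [25] ##..# => .  t=0,i=9
  [24] ##... => #  t=3,i=8
  [23] #.### => .  t=0,i=5
  [22] #.##. => .  t=3,i=2
  [21] #.#.# => #  t=1,i=6
  [20] #.#.. => .  t=1,i=10
  [19] #..## => #  t=0,i=1
  [18] #..#. => #  t=0,i=10
  [17] #...# => .  t=2,i=10
  [16] #.... => #  t=3,i=9
  [15] .#### => #  t=0,i=6
  [14] .###. => .  t=2,i=1
  [13] .##.# => #  t=0,i=3
  [12] .##.. => #  t=3,i=3
  [11] .#.## => .  t=3,i=1
  [10] .#.#. => .  t=1,i=7
  [9] .#..# => .  t=0,i=0
  [8] .#... => .  t=2,i=9
  [7] ..### => #  t=1,i=1
  [6] ..##. => #  t=0,i=2
  [5] ..#.# => .  t=3,i=0
  [4] ..#.. => .  t=0,i=11
  [3] ...## => .  t=2,i=11
  [2] ...#. => .  t=3,i=11
  [1] ....# => #  t=3,i=10
  [0] ..... => .  t=6,i=7
  bits 00111101001011011011000011000010 = 1026404546

1026404546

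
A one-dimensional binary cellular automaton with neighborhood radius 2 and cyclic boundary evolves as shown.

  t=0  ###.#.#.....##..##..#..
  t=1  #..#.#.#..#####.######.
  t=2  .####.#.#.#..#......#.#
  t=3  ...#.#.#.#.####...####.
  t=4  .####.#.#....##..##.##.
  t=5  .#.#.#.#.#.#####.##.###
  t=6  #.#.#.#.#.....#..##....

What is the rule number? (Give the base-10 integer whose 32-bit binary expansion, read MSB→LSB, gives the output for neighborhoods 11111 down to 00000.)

1447311358

  #####|.  b31=0 t=1,i=12
  ####.|#  b30=1 t=1,i=13
  ###.#|.  b29=0 t=0,i=2
  ###..|#  b28=1 t=3,i=14
  ##.##|.  b27=0 t=1,i=15
  ##.#.|#  b26=1 t=0,i=3
  ##..#|#  b25=1 t=0,i=14
  ##...|.  b24=0 t=3,i=15
  #.###|.  b23=0 t=1,i=16
  #.##.|#  b22=1 t=4,i=20
  #.#.#|.  b21=0 t=0,i=4
  #.#..|.  b20=0 t=0,i=6
  #..##|.  b19=0 t=0,i=15
  #..#.|#  b18=1 t=0,i=19
  #...#|.  b17=0 t=3,i=16
  #....|.  b16=0 t=0,i=8
  .####|.  b15=0 t=1,i=11
  .###.|.  b14=0 t=0,i=1
  .##.#|#  b13=1 t=4,i=18
  .##..|#  b12=1 t=0,i=13
  .#.##|.  b11=0 t=2,i=0
  .#.#.|#  b10=1 t=0,i=5
  .#..#|#  b9=1 t=0,i=21
  .#...|#  b8=1 t=0,i=7
  ..###|#  b7=1 t=0,i=0
  ..##.|#  b6=1 t=0,i=12
  ..#.#|#  b5=1 t=1,i=3
  ..#..|#  b4=1 t=0,i=20
  ...##|#  b3=1 t=0,i=11
  ...#.|#  b2=1 t=2,i=19
  ....#|#  b1=1 t=0,i=10
  .....|.  b0=0 t=0,i=9
  bits 01010110010001000011011111111110 = 1447311358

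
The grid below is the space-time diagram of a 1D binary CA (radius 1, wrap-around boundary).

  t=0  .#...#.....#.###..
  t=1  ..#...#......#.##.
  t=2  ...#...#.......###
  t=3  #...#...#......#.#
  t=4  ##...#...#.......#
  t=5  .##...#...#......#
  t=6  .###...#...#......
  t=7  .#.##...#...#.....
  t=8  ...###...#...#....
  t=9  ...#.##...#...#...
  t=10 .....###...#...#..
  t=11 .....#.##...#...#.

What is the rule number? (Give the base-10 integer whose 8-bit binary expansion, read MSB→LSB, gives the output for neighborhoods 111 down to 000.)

88

  ### -> .   bit 7 = 0  t=0,i=14
  ##. -> #   bit 6 = 1  t=0,i=15
  #.# -> .   bit 5 = 0  t=0,i=12
  #.. -> #   bit 4 = 1  t=0,i=2
  .## -> #   bit 3 = 1  t=0,i=13
  .#. -> .   bit 2 = 0  t=0,i=1
  ..# -> .   bit 1 = 0  t=0,i=0
  ... -> .   bit 0 = 0  t=0,i=3
  bits 01011000 = 88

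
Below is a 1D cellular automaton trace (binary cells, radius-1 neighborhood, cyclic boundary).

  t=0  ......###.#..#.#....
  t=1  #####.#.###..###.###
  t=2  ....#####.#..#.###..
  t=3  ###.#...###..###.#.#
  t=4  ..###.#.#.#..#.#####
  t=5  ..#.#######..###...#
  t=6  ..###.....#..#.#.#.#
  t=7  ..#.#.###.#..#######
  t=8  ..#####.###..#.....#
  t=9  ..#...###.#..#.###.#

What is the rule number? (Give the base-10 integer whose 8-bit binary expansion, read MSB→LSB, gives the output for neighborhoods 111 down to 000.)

109

  ### -> .   bit 7 = 0  t=0,i=7
  ##. -> #   bit 6 = 1  t=0,i=8
  #.# -> #   bit 5 = 1  t=0,i=9
  #.. -> .   bit 4 = 0  t=0,i=11
  .## -> #   bit 3 = 1  t=0,i=6
  .#. -> #   bit 2 = 1  t=0,i=10
  ..# -> .   bit 1 = 0  t=0,i=5
  ... -> #   bit 0 = 1  t=0,i=0
  bits 01101101 = 109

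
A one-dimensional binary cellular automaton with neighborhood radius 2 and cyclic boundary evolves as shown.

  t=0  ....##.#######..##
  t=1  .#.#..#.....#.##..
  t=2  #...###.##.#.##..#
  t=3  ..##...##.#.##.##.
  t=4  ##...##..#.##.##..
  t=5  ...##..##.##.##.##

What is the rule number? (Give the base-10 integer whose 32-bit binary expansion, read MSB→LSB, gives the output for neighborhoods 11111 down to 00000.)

  ##### -> .   bit 31 = 0  t=0,i=9
  ####. -> #   bit 30 = 1  t=0,i=12
  ###.# -> .   bit 29 = 0  t=2,i=6
  ###.. -> .   bit 28 = 0  t=0,i=13
  ##.## -> #   bit 27 = 1  t=0,i=6
  ##.#. -> #   bit 26 = 1  t=2,i=10
  ##..# -> #   bit 25 = 1  t=0,i=14
  ##... -> .   bit 24 = 0  t=0,i=0
  #.### -> .   bit 23 = 0  t=0,i=7
  #.##. -> #   bit 22 = 1  t=1,i=14
  #.#.# -> .   bit 21 = 0  t=2,i=11
  #.#.. -> .   bit 20 = 0  t=1,i=3
  #..## -> #   bit 19 = 1  t=0,i=15
  #..#. -> #   bit 18 = 1  t=1,i=5
  #...# -> #   bit 17 = 1  t=1,i=17
  #.... -> #   bit 16 = 1  t=0,i=1
  .#### -> .   bit 15 = 0  t=0,i=8
  .###. -> .   bit 14 = 0  t=2,i=5
  .##.# -> .   bit 13 = 0  t=0,i=5
  .##.. -> .   bit 12 = 0  t=0,i=17
  .#.## -> #   bit 11 = 1  t=1,i=13
  .#.#. -> .   bit 10 = 0  t=1,i=2
  .#..# -> #   bit 9 = 1  t=1,i=4
  .#... -> .   bit 8 = 0  t=1,i=7
  ..### -> .   bit 7 = 0  t=2,i=4
  ..##. -> .   bit 6 = 0  t=0,i=4
  ..#.# -> .   bit 5 = 0  t=1,i=1
  ..#.. -> #   bit 4 = 1  t=1,i=6
  ...## -> #   bit 3 = 1  t=0,i=3
  ...#. -> #   bit 2 = 1  t=1,i=0
  ....# -> .   bit 1 = 0  t=0,i=2
  ..... -> #   bit 0 = 1  t=1,i=9
  bits 01001110010011110000101000011101 = 1313802781

1313802781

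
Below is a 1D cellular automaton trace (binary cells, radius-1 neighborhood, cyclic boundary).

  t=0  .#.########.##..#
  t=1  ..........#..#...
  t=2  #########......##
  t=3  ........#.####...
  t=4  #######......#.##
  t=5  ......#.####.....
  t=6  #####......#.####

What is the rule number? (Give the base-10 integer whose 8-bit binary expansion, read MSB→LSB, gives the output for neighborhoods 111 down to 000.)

  ###|.  b7=0 t=0,i=4
  ##.|#  b6=1 t=0,i=10
  #.#|.  b5=0 t=0,i=0
  #..|.  b4=0 t=0,i=14
  .##|.  b3=0 t=0,i=3
  .#.|.  b2=0 t=0,i=1
  ..#|.  b1=0 t=0,i=15
  ...|#  b0=1 t=1,i=0
  bits 01000001 = 65

65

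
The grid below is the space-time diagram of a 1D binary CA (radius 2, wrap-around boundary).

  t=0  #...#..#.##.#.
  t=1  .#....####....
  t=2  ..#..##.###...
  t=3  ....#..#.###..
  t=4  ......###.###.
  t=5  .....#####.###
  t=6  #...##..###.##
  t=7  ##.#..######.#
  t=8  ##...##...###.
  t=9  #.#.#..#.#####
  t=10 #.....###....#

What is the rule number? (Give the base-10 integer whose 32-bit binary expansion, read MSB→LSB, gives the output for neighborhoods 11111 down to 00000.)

2068597160

  #####|.  b31=0 t=5,i=7
  ####.|#  b30=1 t=1,i=8
  ###.#|#  b29=1 t=4,i=8
  ###..|#  b28=1 t=1,i=9
  ##.##|#  b27=1 t=2,i=7
  ##.#.|.  b26=0 t=0,i=11
  ##..#|#  b25=1 t=6,i=6
  ##...|#  b24=1 t=1,i=10
  #.###|.  b23=0 t=2,i=8
  #.##.|#  b22=1 t=0,i=9
  #.#.#|.  b21=0 t=0,i=12
  #.#..|.  b20=0 t=0,i=0
  #..##|#  b19=1 t=2,i=4
  #..#.|#  b18=1 t=0,i=6
  #...#|.  b17=0 t=0,i=2
  #....|.  b16=0 t=1,i=3
  .####|.  b15=0 t=1,i=7
  .###.|#  b14=1 t=2,i=9
  .##.#|.  b13=0 t=0,i=10
  .##..|.  b12=0 t=6,i=5
  .#.##|#  b11=1 t=0,i=8
  .#.#.|.  b10=0 t=0,i=13
  .#..#|.  b9=0 t=0,i=5
  .#...|#  b8=1 t=0,i=1
  ..###|#  b7=1 t=1,i=6
  ..##.|.  b6=0 t=2,i=5
  ..#.#|#  b5=1 t=0,i=7
  ..#..|.  b4=0 t=0,i=4
  ...##|#  b3=1 t=1,i=5
  ...#.|.  b2=0 t=0,i=3
  ....#|.  b1=0 t=1,i=4
  .....|.  b0=0 t=1,i=12
  bits 01111011010011000100100110101000 = 2068597160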